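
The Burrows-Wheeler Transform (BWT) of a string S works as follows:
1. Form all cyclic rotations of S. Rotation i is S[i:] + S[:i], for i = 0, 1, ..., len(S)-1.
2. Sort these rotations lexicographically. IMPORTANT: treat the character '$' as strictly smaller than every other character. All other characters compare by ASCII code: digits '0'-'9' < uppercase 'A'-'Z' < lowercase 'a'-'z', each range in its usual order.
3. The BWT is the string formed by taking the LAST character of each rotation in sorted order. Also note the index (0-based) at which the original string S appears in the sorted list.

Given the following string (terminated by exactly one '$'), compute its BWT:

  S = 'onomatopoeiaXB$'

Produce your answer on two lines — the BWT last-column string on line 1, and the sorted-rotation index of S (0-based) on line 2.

All 15 rotations (rotation i = S[i:]+S[:i]):
  rot[0] = onomatopoeiaXB$
  rot[1] = nomatopoeiaXB$o
  rot[2] = omatopoeiaXB$on
  rot[3] = matopoeiaXB$ono
  rot[4] = atopoeiaXB$onom
  rot[5] = topoeiaXB$onoma
  rot[6] = opoeiaXB$onomat
  rot[7] = poeiaXB$onomato
  rot[8] = oeiaXB$onomatop
  rot[9] = eiaXB$onomatopo
  rot[10] = iaXB$onomatopoe
  rot[11] = aXB$onomatopoei
  rot[12] = XB$onomatopoeia
  rot[13] = B$onomatopoeiaX
  rot[14] = $onomatopoeiaXB
Sorted (with $ < everything):
  sorted[0] = $onomatopoeiaXB  (last char: 'B')
  sorted[1] = B$onomatopoeiaX  (last char: 'X')
  sorted[2] = XB$onomatopoeia  (last char: 'a')
  sorted[3] = aXB$onomatopoei  (last char: 'i')
  sorted[4] = atopoeiaXB$onom  (last char: 'm')
  sorted[5] = eiaXB$onomatopo  (last char: 'o')
  sorted[6] = iaXB$onomatopoe  (last char: 'e')
  sorted[7] = matopoeiaXB$ono  (last char: 'o')
  sorted[8] = nomatopoeiaXB$o  (last char: 'o')
  sorted[9] = oeiaXB$onomatop  (last char: 'p')
  sorted[10] = omatopoeiaXB$on  (last char: 'n')
  sorted[11] = onomatopoeiaXB$  (last char: '$')
  sorted[12] = opoeiaXB$onomat  (last char: 't')
  sorted[13] = poeiaXB$onomato  (last char: 'o')
  sorted[14] = topoeiaXB$onoma  (last char: 'a')
Last column: BXaimoeoopn$toa
Original string S is at sorted index 11

Answer: BXaimoeoopn$toa
11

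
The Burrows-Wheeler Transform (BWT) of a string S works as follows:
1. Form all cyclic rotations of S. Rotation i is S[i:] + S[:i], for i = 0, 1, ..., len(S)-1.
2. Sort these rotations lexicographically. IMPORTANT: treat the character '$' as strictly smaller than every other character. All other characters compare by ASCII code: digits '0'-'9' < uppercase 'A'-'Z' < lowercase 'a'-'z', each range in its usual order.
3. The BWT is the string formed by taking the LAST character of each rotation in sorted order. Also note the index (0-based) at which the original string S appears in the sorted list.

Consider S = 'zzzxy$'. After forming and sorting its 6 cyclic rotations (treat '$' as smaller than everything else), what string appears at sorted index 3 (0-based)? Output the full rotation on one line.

Answer: zxy$zz

Derivation:
All 6 rotations (rotation i = S[i:]+S[:i]):
  rot[0] = zzzxy$
  rot[1] = zzxy$z
  rot[2] = zxy$zz
  rot[3] = xy$zzz
  rot[4] = y$zzzx
  rot[5] = $zzzxy
Sorted (with $ < everything):
  sorted[0] = $zzzxy
  sorted[1] = xy$zzz
  sorted[2] = y$zzzx
  sorted[3] = zxy$zz
  sorted[4] = zzxy$z
  sorted[5] = zzzxy$
sorted[3] = zxy$zz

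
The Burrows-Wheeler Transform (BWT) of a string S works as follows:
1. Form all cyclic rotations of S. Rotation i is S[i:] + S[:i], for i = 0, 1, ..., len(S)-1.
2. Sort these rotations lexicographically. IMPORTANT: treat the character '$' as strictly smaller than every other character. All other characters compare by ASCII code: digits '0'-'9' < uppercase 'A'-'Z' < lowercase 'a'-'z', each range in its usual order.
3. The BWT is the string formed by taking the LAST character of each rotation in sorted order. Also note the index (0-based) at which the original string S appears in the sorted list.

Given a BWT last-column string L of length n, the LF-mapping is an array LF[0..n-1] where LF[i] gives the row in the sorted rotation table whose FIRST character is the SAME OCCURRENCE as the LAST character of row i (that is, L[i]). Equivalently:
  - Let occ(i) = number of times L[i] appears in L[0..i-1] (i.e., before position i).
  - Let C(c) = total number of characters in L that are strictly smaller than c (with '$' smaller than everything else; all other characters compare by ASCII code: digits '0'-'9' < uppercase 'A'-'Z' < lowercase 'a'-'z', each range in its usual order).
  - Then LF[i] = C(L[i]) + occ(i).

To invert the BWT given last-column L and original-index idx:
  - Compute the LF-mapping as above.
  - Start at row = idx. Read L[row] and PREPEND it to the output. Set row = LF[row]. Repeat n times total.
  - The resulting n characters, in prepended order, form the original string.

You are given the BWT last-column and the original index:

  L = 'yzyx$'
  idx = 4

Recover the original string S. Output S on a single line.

Answer: zxyy$

Derivation:
LF mapping: 2 4 3 1 0
Walk LF starting at row 4, prepending L[row]:
  step 1: row=4, L[4]='$', prepend. Next row=LF[4]=0
  step 2: row=0, L[0]='y', prepend. Next row=LF[0]=2
  step 3: row=2, L[2]='y', prepend. Next row=LF[2]=3
  step 4: row=3, L[3]='x', prepend. Next row=LF[3]=1
  step 5: row=1, L[1]='z', prepend. Next row=LF[1]=4
Reversed output: zxyy$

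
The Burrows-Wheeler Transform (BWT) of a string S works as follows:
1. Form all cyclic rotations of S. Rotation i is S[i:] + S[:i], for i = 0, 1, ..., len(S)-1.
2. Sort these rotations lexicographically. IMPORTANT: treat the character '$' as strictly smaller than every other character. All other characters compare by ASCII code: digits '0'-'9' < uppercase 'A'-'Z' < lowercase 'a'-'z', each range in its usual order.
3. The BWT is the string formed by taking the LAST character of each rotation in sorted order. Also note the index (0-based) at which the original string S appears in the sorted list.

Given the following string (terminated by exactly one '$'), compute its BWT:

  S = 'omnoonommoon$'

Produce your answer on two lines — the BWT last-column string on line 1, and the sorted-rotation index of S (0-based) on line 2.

Answer: noomoomn$oomn
8

Derivation:
All 13 rotations (rotation i = S[i:]+S[:i]):
  rot[0] = omnoonommoon$
  rot[1] = mnoonommoon$o
  rot[2] = noonommoon$om
  rot[3] = oonommoon$omn
  rot[4] = onommoon$omno
  rot[5] = nommoon$omnoo
  rot[6] = ommoon$omnoon
  rot[7] = mmoon$omnoono
  rot[8] = moon$omnoonom
  rot[9] = oon$omnoonomm
  rot[10] = on$omnoonommo
  rot[11] = n$omnoonommoo
  rot[12] = $omnoonommoon
Sorted (with $ < everything):
  sorted[0] = $omnoonommoon  (last char: 'n')
  sorted[1] = mmoon$omnoono  (last char: 'o')
  sorted[2] = mnoonommoon$o  (last char: 'o')
  sorted[3] = moon$omnoonom  (last char: 'm')
  sorted[4] = n$omnoonommoo  (last char: 'o')
  sorted[5] = nommoon$omnoo  (last char: 'o')
  sorted[6] = noonommoon$om  (last char: 'm')
  sorted[7] = ommoon$omnoon  (last char: 'n')
  sorted[8] = omnoonommoon$  (last char: '$')
  sorted[9] = on$omnoonommo  (last char: 'o')
  sorted[10] = onommoon$omno  (last char: 'o')
  sorted[11] = oon$omnoonomm  (last char: 'm')
  sorted[12] = oonommoon$omn  (last char: 'n')
Last column: noomoomn$oomn
Original string S is at sorted index 8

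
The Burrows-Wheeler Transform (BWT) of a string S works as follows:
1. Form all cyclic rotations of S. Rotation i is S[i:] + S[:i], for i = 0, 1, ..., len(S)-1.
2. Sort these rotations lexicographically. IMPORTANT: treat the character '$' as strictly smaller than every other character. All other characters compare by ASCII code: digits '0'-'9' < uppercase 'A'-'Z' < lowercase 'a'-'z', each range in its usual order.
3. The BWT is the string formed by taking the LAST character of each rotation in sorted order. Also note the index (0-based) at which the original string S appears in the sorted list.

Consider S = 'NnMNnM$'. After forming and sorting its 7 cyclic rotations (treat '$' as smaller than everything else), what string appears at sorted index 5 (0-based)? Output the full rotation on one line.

All 7 rotations (rotation i = S[i:]+S[:i]):
  rot[0] = NnMNnM$
  rot[1] = nMNnM$N
  rot[2] = MNnM$Nn
  rot[3] = NnM$NnM
  rot[4] = nM$NnMN
  rot[5] = M$NnMNn
  rot[6] = $NnMNnM
Sorted (with $ < everything):
  sorted[0] = $NnMNnM
  sorted[1] = M$NnMNn
  sorted[2] = MNnM$Nn
  sorted[3] = NnM$NnM
  sorted[4] = NnMNnM$
  sorted[5] = nM$NnMN
  sorted[6] = nMNnM$N
sorted[5] = nM$NnMN

Answer: nM$NnMN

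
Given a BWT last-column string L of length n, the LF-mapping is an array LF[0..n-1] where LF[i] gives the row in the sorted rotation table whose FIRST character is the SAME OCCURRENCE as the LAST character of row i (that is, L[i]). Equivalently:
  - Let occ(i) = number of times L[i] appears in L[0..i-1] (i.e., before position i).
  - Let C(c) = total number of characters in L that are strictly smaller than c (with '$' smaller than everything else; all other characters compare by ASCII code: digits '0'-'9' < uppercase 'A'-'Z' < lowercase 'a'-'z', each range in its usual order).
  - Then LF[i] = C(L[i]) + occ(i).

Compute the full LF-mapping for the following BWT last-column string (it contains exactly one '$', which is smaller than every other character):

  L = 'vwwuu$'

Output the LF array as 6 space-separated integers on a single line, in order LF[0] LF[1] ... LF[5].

Char counts: '$':1, 'u':2, 'v':1, 'w':2
C (first-col start): C('$')=0, C('u')=1, C('v')=3, C('w')=4
L[0]='v': occ=0, LF[0]=C('v')+0=3+0=3
L[1]='w': occ=0, LF[1]=C('w')+0=4+0=4
L[2]='w': occ=1, LF[2]=C('w')+1=4+1=5
L[3]='u': occ=0, LF[3]=C('u')+0=1+0=1
L[4]='u': occ=1, LF[4]=C('u')+1=1+1=2
L[5]='$': occ=0, LF[5]=C('$')+0=0+0=0

Answer: 3 4 5 1 2 0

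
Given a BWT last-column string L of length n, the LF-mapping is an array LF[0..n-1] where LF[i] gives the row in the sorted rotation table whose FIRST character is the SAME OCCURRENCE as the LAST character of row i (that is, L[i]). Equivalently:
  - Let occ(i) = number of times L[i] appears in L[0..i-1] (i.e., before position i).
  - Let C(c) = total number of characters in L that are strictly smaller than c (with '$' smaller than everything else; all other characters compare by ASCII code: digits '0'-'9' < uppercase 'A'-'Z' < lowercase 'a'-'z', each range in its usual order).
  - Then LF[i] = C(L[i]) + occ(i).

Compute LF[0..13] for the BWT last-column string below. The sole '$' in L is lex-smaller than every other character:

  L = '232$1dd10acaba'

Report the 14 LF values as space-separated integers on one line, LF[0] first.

Char counts: '$':1, '0':1, '1':2, '2':2, '3':1, 'a':3, 'b':1, 'c':1, 'd':2
C (first-col start): C('$')=0, C('0')=1, C('1')=2, C('2')=4, C('3')=6, C('a')=7, C('b')=10, C('c')=11, C('d')=12
L[0]='2': occ=0, LF[0]=C('2')+0=4+0=4
L[1]='3': occ=0, LF[1]=C('3')+0=6+0=6
L[2]='2': occ=1, LF[2]=C('2')+1=4+1=5
L[3]='$': occ=0, LF[3]=C('$')+0=0+0=0
L[4]='1': occ=0, LF[4]=C('1')+0=2+0=2
L[5]='d': occ=0, LF[5]=C('d')+0=12+0=12
L[6]='d': occ=1, LF[6]=C('d')+1=12+1=13
L[7]='1': occ=1, LF[7]=C('1')+1=2+1=3
L[8]='0': occ=0, LF[8]=C('0')+0=1+0=1
L[9]='a': occ=0, LF[9]=C('a')+0=7+0=7
L[10]='c': occ=0, LF[10]=C('c')+0=11+0=11
L[11]='a': occ=1, LF[11]=C('a')+1=7+1=8
L[12]='b': occ=0, LF[12]=C('b')+0=10+0=10
L[13]='a': occ=2, LF[13]=C('a')+2=7+2=9

Answer: 4 6 5 0 2 12 13 3 1 7 11 8 10 9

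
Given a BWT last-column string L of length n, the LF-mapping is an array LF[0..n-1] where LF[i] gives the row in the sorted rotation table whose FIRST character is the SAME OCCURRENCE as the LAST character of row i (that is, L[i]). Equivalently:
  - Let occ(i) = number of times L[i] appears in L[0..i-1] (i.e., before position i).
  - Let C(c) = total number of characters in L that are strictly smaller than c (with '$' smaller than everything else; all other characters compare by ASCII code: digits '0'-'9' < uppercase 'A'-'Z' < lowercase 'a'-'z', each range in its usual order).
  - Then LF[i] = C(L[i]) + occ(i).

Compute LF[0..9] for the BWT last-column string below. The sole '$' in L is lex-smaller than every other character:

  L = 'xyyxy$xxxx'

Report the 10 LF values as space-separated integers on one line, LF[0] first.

Answer: 1 7 8 2 9 0 3 4 5 6

Derivation:
Char counts: '$':1, 'x':6, 'y':3
C (first-col start): C('$')=0, C('x')=1, C('y')=7
L[0]='x': occ=0, LF[0]=C('x')+0=1+0=1
L[1]='y': occ=0, LF[1]=C('y')+0=7+0=7
L[2]='y': occ=1, LF[2]=C('y')+1=7+1=8
L[3]='x': occ=1, LF[3]=C('x')+1=1+1=2
L[4]='y': occ=2, LF[4]=C('y')+2=7+2=9
L[5]='$': occ=0, LF[5]=C('$')+0=0+0=0
L[6]='x': occ=2, LF[6]=C('x')+2=1+2=3
L[7]='x': occ=3, LF[7]=C('x')+3=1+3=4
L[8]='x': occ=4, LF[8]=C('x')+4=1+4=5
L[9]='x': occ=5, LF[9]=C('x')+5=1+5=6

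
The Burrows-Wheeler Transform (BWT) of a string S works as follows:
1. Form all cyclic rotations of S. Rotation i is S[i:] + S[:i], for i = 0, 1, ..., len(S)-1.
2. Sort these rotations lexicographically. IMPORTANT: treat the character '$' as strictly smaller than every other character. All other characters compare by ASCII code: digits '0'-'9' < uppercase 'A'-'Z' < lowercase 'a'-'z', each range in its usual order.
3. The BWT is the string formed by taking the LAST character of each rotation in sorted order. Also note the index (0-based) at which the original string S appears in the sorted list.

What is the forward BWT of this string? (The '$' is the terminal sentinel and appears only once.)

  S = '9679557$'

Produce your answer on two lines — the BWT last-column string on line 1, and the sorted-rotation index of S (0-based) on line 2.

All 8 rotations (rotation i = S[i:]+S[:i]):
  rot[0] = 9679557$
  rot[1] = 679557$9
  rot[2] = 79557$96
  rot[3] = 9557$967
  rot[4] = 557$9679
  rot[5] = 57$96795
  rot[6] = 7$967955
  rot[7] = $9679557
Sorted (with $ < everything):
  sorted[0] = $9679557  (last char: '7')
  sorted[1] = 557$9679  (last char: '9')
  sorted[2] = 57$96795  (last char: '5')
  sorted[3] = 679557$9  (last char: '9')
  sorted[4] = 7$967955  (last char: '5')
  sorted[5] = 79557$96  (last char: '6')
  sorted[6] = 9557$967  (last char: '7')
  sorted[7] = 9679557$  (last char: '$')
Last column: 7959567$
Original string S is at sorted index 7

Answer: 7959567$
7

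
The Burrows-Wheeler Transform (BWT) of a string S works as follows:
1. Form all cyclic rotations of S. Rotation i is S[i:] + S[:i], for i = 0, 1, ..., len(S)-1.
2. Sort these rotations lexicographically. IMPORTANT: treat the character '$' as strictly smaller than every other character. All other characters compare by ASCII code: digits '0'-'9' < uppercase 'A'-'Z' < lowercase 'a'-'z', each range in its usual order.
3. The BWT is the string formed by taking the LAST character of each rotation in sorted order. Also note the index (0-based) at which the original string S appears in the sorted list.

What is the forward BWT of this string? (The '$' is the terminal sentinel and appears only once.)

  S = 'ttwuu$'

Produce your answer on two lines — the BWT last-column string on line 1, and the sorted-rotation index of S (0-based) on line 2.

Answer: u$tuwt
1

Derivation:
All 6 rotations (rotation i = S[i:]+S[:i]):
  rot[0] = ttwuu$
  rot[1] = twuu$t
  rot[2] = wuu$tt
  rot[3] = uu$ttw
  rot[4] = u$ttwu
  rot[5] = $ttwuu
Sorted (with $ < everything):
  sorted[0] = $ttwuu  (last char: 'u')
  sorted[1] = ttwuu$  (last char: '$')
  sorted[2] = twuu$t  (last char: 't')
  sorted[3] = u$ttwu  (last char: 'u')
  sorted[4] = uu$ttw  (last char: 'w')
  sorted[5] = wuu$tt  (last char: 't')
Last column: u$tuwt
Original string S is at sorted index 1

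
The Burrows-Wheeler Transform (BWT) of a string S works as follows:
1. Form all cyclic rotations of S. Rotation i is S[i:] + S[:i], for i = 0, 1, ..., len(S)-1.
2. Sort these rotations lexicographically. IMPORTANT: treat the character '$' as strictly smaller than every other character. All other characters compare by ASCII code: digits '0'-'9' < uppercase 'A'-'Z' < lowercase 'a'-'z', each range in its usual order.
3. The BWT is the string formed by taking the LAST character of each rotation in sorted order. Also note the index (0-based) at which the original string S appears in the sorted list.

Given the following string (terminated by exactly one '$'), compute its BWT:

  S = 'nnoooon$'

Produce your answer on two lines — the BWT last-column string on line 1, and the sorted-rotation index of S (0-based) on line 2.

All 8 rotations (rotation i = S[i:]+S[:i]):
  rot[0] = nnoooon$
  rot[1] = noooon$n
  rot[2] = oooon$nn
  rot[3] = ooon$nno
  rot[4] = oon$nnoo
  rot[5] = on$nnooo
  rot[6] = n$nnoooo
  rot[7] = $nnoooon
Sorted (with $ < everything):
  sorted[0] = $nnoooon  (last char: 'n')
  sorted[1] = n$nnoooo  (last char: 'o')
  sorted[2] = nnoooon$  (last char: '$')
  sorted[3] = noooon$n  (last char: 'n')
  sorted[4] = on$nnooo  (last char: 'o')
  sorted[5] = oon$nnoo  (last char: 'o')
  sorted[6] = ooon$nno  (last char: 'o')
  sorted[7] = oooon$nn  (last char: 'n')
Last column: no$nooon
Original string S is at sorted index 2

Answer: no$nooon
2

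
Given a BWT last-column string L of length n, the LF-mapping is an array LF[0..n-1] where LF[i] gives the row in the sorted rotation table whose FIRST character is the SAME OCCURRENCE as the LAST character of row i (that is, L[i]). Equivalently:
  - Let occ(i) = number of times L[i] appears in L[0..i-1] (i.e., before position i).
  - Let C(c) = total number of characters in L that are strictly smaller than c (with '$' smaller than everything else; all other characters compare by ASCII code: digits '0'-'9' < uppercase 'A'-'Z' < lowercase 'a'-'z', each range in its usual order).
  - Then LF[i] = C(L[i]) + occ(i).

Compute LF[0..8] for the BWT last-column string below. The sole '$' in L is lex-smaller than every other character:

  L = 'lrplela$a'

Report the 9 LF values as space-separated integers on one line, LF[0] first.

Answer: 4 8 7 5 3 6 1 0 2

Derivation:
Char counts: '$':1, 'a':2, 'e':1, 'l':3, 'p':1, 'r':1
C (first-col start): C('$')=0, C('a')=1, C('e')=3, C('l')=4, C('p')=7, C('r')=8
L[0]='l': occ=0, LF[0]=C('l')+0=4+0=4
L[1]='r': occ=0, LF[1]=C('r')+0=8+0=8
L[2]='p': occ=0, LF[2]=C('p')+0=7+0=7
L[3]='l': occ=1, LF[3]=C('l')+1=4+1=5
L[4]='e': occ=0, LF[4]=C('e')+0=3+0=3
L[5]='l': occ=2, LF[5]=C('l')+2=4+2=6
L[6]='a': occ=0, LF[6]=C('a')+0=1+0=1
L[7]='$': occ=0, LF[7]=C('$')+0=0+0=0
L[8]='a': occ=1, LF[8]=C('a')+1=1+1=2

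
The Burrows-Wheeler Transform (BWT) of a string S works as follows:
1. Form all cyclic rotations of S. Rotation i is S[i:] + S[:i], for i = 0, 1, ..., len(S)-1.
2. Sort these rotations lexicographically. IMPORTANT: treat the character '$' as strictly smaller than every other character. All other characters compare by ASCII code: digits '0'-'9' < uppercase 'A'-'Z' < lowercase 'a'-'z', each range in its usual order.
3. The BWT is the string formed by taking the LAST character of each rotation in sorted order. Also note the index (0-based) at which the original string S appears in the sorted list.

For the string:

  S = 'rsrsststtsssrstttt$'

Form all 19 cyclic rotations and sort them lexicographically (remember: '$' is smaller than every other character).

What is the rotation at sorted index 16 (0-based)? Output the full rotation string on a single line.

All 19 rotations (rotation i = S[i:]+S[:i]):
  rot[0] = rsrsststtsssrstttt$
  rot[1] = srsststtsssrstttt$r
  rot[2] = rsststtsssrstttt$rs
  rot[3] = sststtsssrstttt$rsr
  rot[4] = ststtsssrstttt$rsrs
  rot[5] = tsttsssrstttt$rsrss
  rot[6] = sttsssrstttt$rsrsst
  rot[7] = ttsssrstttt$rsrssts
  rot[8] = tsssrstttt$rsrsstst
  rot[9] = sssrstttt$rsrsststt
  rot[10] = ssrstttt$rsrsststts
  rot[11] = srstttt$rsrsststtss
  rot[12] = rstttt$rsrsststtsss
  rot[13] = stttt$rsrsststtsssr
  rot[14] = tttt$rsrsststtsssrs
  rot[15] = ttt$rsrsststtsssrst
  rot[16] = tt$rsrsststtsssrstt
  rot[17] = t$rsrsststtsssrsttt
  rot[18] = $rsrsststtsssrstttt
Sorted (with $ < everything):
  sorted[0] = $rsrsststtsssrstttt
  sorted[1] = rsrsststtsssrstttt$
  sorted[2] = rsststtsssrstttt$rs
  sorted[3] = rstttt$rsrsststtsss
  sorted[4] = srsststtsssrstttt$r
  sorted[5] = srstttt$rsrsststtss
  sorted[6] = ssrstttt$rsrsststts
  sorted[7] = sssrstttt$rsrsststt
  sorted[8] = sststtsssrstttt$rsr
  sorted[9] = ststtsssrstttt$rsrs
  sorted[10] = sttsssrstttt$rsrsst
  sorted[11] = stttt$rsrsststtsssr
  sorted[12] = t$rsrsststtsssrsttt
  sorted[13] = tsssrstttt$rsrsstst
  sorted[14] = tsttsssrstttt$rsrss
  sorted[15] = tt$rsrsststtsssrstt
  sorted[16] = ttsssrstttt$rsrssts
  sorted[17] = ttt$rsrsststtsssrst
  sorted[18] = tttt$rsrsststtsssrs
sorted[16] = ttsssrstttt$rsrssts

Answer: ttsssrstttt$rsrssts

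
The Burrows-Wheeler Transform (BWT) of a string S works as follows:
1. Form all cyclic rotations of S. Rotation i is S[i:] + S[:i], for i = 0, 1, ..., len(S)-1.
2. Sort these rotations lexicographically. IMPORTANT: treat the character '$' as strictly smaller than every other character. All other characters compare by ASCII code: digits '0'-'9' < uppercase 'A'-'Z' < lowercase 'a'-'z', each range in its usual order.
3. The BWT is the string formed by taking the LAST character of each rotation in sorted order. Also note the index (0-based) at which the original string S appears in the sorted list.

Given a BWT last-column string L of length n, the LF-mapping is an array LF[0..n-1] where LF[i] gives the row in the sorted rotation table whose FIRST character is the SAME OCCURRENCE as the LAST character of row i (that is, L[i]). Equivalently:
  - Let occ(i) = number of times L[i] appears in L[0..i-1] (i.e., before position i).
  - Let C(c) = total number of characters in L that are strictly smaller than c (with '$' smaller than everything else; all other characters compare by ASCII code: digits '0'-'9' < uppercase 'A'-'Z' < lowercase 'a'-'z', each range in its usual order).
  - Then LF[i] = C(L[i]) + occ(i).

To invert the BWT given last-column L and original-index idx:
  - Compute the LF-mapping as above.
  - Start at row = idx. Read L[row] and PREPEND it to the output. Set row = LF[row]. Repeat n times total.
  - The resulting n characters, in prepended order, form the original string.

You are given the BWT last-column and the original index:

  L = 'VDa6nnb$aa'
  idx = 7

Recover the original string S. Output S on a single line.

Answer: bananaD6V$

Derivation:
LF mapping: 3 2 4 1 8 9 7 0 5 6
Walk LF starting at row 7, prepending L[row]:
  step 1: row=7, L[7]='$', prepend. Next row=LF[7]=0
  step 2: row=0, L[0]='V', prepend. Next row=LF[0]=3
  step 3: row=3, L[3]='6', prepend. Next row=LF[3]=1
  step 4: row=1, L[1]='D', prepend. Next row=LF[1]=2
  step 5: row=2, L[2]='a', prepend. Next row=LF[2]=4
  step 6: row=4, L[4]='n', prepend. Next row=LF[4]=8
  step 7: row=8, L[8]='a', prepend. Next row=LF[8]=5
  step 8: row=5, L[5]='n', prepend. Next row=LF[5]=9
  step 9: row=9, L[9]='a', prepend. Next row=LF[9]=6
  step 10: row=6, L[6]='b', prepend. Next row=LF[6]=7
Reversed output: bananaD6V$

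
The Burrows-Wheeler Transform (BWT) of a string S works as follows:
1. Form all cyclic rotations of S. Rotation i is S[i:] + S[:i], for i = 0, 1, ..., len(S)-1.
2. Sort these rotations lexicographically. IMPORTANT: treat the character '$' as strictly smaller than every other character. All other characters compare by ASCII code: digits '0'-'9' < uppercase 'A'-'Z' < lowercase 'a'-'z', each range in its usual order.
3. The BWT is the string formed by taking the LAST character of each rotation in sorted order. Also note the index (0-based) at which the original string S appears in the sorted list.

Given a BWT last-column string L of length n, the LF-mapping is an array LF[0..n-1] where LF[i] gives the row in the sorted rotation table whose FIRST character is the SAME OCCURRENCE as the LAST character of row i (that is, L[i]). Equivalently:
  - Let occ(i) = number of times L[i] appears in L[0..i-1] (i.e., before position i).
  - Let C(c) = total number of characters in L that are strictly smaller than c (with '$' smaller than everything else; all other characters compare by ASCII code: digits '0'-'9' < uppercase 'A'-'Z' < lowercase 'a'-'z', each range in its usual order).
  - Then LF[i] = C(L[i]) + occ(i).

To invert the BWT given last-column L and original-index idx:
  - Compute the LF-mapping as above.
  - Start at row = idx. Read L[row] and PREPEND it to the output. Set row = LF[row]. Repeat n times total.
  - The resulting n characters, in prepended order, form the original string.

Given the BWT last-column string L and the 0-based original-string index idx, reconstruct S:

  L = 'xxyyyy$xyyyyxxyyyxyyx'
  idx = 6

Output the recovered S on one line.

Answer: xyyyxyyxxyyyyyyxyyxx$

Derivation:
LF mapping: 1 2 8 9 10 11 0 3 12 13 14 15 4 5 16 17 18 6 19 20 7
Walk LF starting at row 6, prepending L[row]:
  step 1: row=6, L[6]='$', prepend. Next row=LF[6]=0
  step 2: row=0, L[0]='x', prepend. Next row=LF[0]=1
  step 3: row=1, L[1]='x', prepend. Next row=LF[1]=2
  step 4: row=2, L[2]='y', prepend. Next row=LF[2]=8
  step 5: row=8, L[8]='y', prepend. Next row=LF[8]=12
  step 6: row=12, L[12]='x', prepend. Next row=LF[12]=4
  step 7: row=4, L[4]='y', prepend. Next row=LF[4]=10
  step 8: row=10, L[10]='y', prepend. Next row=LF[10]=14
  step 9: row=14, L[14]='y', prepend. Next row=LF[14]=16
  step 10: row=16, L[16]='y', prepend. Next row=LF[16]=18
  step 11: row=18, L[18]='y', prepend. Next row=LF[18]=19
  step 12: row=19, L[19]='y', prepend. Next row=LF[19]=20
  step 13: row=20, L[20]='x', prepend. Next row=LF[20]=7
  step 14: row=7, L[7]='x', prepend. Next row=LF[7]=3
  step 15: row=3, L[3]='y', prepend. Next row=LF[3]=9
  step 16: row=9, L[9]='y', prepend. Next row=LF[9]=13
  step 17: row=13, L[13]='x', prepend. Next row=LF[13]=5
  step 18: row=5, L[5]='y', prepend. Next row=LF[5]=11
  step 19: row=11, L[11]='y', prepend. Next row=LF[11]=15
  step 20: row=15, L[15]='y', prepend. Next row=LF[15]=17
  step 21: row=17, L[17]='x', prepend. Next row=LF[17]=6
Reversed output: xyyyxyyxxyyyyyyxyyxx$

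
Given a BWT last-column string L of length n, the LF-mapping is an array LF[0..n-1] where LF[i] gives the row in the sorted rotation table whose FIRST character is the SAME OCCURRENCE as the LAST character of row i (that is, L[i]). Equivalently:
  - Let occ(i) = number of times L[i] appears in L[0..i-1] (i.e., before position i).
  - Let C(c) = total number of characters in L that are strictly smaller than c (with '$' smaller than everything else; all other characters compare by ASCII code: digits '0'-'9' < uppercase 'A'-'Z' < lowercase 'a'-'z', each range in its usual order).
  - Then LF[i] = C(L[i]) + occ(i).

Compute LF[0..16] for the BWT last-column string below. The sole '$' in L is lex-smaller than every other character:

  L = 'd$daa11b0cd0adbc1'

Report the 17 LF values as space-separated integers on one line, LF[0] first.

Char counts: '$':1, '0':2, '1':3, 'a':3, 'b':2, 'c':2, 'd':4
C (first-col start): C('$')=0, C('0')=1, C('1')=3, C('a')=6, C('b')=9, C('c')=11, C('d')=13
L[0]='d': occ=0, LF[0]=C('d')+0=13+0=13
L[1]='$': occ=0, LF[1]=C('$')+0=0+0=0
L[2]='d': occ=1, LF[2]=C('d')+1=13+1=14
L[3]='a': occ=0, LF[3]=C('a')+0=6+0=6
L[4]='a': occ=1, LF[4]=C('a')+1=6+1=7
L[5]='1': occ=0, LF[5]=C('1')+0=3+0=3
L[6]='1': occ=1, LF[6]=C('1')+1=3+1=4
L[7]='b': occ=0, LF[7]=C('b')+0=9+0=9
L[8]='0': occ=0, LF[8]=C('0')+0=1+0=1
L[9]='c': occ=0, LF[9]=C('c')+0=11+0=11
L[10]='d': occ=2, LF[10]=C('d')+2=13+2=15
L[11]='0': occ=1, LF[11]=C('0')+1=1+1=2
L[12]='a': occ=2, LF[12]=C('a')+2=6+2=8
L[13]='d': occ=3, LF[13]=C('d')+3=13+3=16
L[14]='b': occ=1, LF[14]=C('b')+1=9+1=10
L[15]='c': occ=1, LF[15]=C('c')+1=11+1=12
L[16]='1': occ=2, LF[16]=C('1')+2=3+2=5

Answer: 13 0 14 6 7 3 4 9 1 11 15 2 8 16 10 12 5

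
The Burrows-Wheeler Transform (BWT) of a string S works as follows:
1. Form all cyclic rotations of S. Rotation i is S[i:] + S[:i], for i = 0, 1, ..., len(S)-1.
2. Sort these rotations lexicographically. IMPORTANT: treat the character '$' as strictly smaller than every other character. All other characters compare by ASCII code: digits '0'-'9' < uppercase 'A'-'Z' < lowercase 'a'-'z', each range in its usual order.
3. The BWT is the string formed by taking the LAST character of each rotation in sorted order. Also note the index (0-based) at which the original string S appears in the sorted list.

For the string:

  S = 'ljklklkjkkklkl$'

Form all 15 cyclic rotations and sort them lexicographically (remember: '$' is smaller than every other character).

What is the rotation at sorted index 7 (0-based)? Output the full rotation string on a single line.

Answer: klkjkkklkl$ljkl

Derivation:
All 15 rotations (rotation i = S[i:]+S[:i]):
  rot[0] = ljklklkjkkklkl$
  rot[1] = jklklkjkkklkl$l
  rot[2] = klklkjkkklkl$lj
  rot[3] = lklkjkkklkl$ljk
  rot[4] = klkjkkklkl$ljkl
  rot[5] = lkjkkklkl$ljklk
  rot[6] = kjkkklkl$ljklkl
  rot[7] = jkkklkl$ljklklk
  rot[8] = kkklkl$ljklklkj
  rot[9] = kklkl$ljklklkjk
  rot[10] = klkl$ljklklkjkk
  rot[11] = lkl$ljklklkjkkk
  rot[12] = kl$ljklklkjkkkl
  rot[13] = l$ljklklkjkkklk
  rot[14] = $ljklklkjkkklkl
Sorted (with $ < everything):
  sorted[0] = $ljklklkjkkklkl
  sorted[1] = jkkklkl$ljklklk
  sorted[2] = jklklkjkkklkl$l
  sorted[3] = kjkkklkl$ljklkl
  sorted[4] = kkklkl$ljklklkj
  sorted[5] = kklkl$ljklklkjk
  sorted[6] = kl$ljklklkjkkkl
  sorted[7] = klkjkkklkl$ljkl
  sorted[8] = klkl$ljklklkjkk
  sorted[9] = klklkjkkklkl$lj
  sorted[10] = l$ljklklkjkkklk
  sorted[11] = ljklklkjkkklkl$
  sorted[12] = lkjkkklkl$ljklk
  sorted[13] = lkl$ljklklkjkkk
  sorted[14] = lklkjkkklkl$ljk
sorted[7] = klkjkkklkl$ljkl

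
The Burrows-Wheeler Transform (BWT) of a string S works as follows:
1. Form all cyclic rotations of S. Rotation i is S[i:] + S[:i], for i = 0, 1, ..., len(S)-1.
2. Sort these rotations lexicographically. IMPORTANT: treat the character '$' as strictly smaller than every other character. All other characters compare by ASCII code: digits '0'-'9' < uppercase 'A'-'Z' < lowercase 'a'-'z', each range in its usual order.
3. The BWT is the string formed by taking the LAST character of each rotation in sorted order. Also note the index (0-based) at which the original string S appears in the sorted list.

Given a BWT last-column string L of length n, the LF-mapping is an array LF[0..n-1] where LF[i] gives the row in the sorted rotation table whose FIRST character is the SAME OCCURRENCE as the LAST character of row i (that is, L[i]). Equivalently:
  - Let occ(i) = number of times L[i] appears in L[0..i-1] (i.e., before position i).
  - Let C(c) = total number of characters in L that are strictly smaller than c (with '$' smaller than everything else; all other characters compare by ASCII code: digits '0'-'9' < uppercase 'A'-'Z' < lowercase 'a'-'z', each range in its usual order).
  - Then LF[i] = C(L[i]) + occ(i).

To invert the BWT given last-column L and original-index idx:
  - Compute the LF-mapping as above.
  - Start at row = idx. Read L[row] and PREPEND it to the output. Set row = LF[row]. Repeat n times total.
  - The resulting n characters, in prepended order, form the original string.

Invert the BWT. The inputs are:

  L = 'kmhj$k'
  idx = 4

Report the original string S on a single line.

Answer: kmhjk$

Derivation:
LF mapping: 3 5 1 2 0 4
Walk LF starting at row 4, prepending L[row]:
  step 1: row=4, L[4]='$', prepend. Next row=LF[4]=0
  step 2: row=0, L[0]='k', prepend. Next row=LF[0]=3
  step 3: row=3, L[3]='j', prepend. Next row=LF[3]=2
  step 4: row=2, L[2]='h', prepend. Next row=LF[2]=1
  step 5: row=1, L[1]='m', prepend. Next row=LF[1]=5
  step 6: row=5, L[5]='k', prepend. Next row=LF[5]=4
Reversed output: kmhjk$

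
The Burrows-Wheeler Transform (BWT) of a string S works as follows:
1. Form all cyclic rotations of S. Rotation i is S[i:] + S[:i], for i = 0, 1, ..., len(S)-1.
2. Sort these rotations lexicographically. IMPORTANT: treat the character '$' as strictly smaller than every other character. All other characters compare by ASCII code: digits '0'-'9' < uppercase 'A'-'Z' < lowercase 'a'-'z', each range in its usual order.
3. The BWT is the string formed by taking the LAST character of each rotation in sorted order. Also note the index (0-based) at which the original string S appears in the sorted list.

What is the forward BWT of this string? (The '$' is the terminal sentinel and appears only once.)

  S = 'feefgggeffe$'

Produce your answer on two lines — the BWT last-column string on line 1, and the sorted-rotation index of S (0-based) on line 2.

Answer: effgef$eeggf
6

Derivation:
All 12 rotations (rotation i = S[i:]+S[:i]):
  rot[0] = feefgggeffe$
  rot[1] = eefgggeffe$f
  rot[2] = efgggeffe$fe
  rot[3] = fgggeffe$fee
  rot[4] = gggeffe$feef
  rot[5] = ggeffe$feefg
  rot[6] = geffe$feefgg
  rot[7] = effe$feefggg
  rot[8] = ffe$feefggge
  rot[9] = fe$feefgggef
  rot[10] = e$feefgggeff
  rot[11] = $feefgggeffe
Sorted (with $ < everything):
  sorted[0] = $feefgggeffe  (last char: 'e')
  sorted[1] = e$feefgggeff  (last char: 'f')
  sorted[2] = eefgggeffe$f  (last char: 'f')
  sorted[3] = effe$feefggg  (last char: 'g')
  sorted[4] = efgggeffe$fe  (last char: 'e')
  sorted[5] = fe$feefgggef  (last char: 'f')
  sorted[6] = feefgggeffe$  (last char: '$')
  sorted[7] = ffe$feefggge  (last char: 'e')
  sorted[8] = fgggeffe$fee  (last char: 'e')
  sorted[9] = geffe$feefgg  (last char: 'g')
  sorted[10] = ggeffe$feefg  (last char: 'g')
  sorted[11] = gggeffe$feef  (last char: 'f')
Last column: effgef$eeggf
Original string S is at sorted index 6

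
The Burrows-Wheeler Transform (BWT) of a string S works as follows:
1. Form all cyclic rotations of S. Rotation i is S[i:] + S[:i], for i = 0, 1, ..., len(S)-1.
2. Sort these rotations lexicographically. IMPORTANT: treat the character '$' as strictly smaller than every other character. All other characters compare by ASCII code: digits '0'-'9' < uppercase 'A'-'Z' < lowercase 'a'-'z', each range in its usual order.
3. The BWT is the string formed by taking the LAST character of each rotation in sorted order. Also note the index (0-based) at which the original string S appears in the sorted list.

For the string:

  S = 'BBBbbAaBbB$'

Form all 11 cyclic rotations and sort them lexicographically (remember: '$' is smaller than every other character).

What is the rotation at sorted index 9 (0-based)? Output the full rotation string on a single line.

Answer: bB$BBBbbAaB

Derivation:
All 11 rotations (rotation i = S[i:]+S[:i]):
  rot[0] = BBBbbAaBbB$
  rot[1] = BBbbAaBbB$B
  rot[2] = BbbAaBbB$BB
  rot[3] = bbAaBbB$BBB
  rot[4] = bAaBbB$BBBb
  rot[5] = AaBbB$BBBbb
  rot[6] = aBbB$BBBbbA
  rot[7] = BbB$BBBbbAa
  rot[8] = bB$BBBbbAaB
  rot[9] = B$BBBbbAaBb
  rot[10] = $BBBbbAaBbB
Sorted (with $ < everything):
  sorted[0] = $BBBbbAaBbB
  sorted[1] = AaBbB$BBBbb
  sorted[2] = B$BBBbbAaBb
  sorted[3] = BBBbbAaBbB$
  sorted[4] = BBbbAaBbB$B
  sorted[5] = BbB$BBBbbAa
  sorted[6] = BbbAaBbB$BB
  sorted[7] = aBbB$BBBbbA
  sorted[8] = bAaBbB$BBBb
  sorted[9] = bB$BBBbbAaB
  sorted[10] = bbAaBbB$BBB
sorted[9] = bB$BBBbbAaB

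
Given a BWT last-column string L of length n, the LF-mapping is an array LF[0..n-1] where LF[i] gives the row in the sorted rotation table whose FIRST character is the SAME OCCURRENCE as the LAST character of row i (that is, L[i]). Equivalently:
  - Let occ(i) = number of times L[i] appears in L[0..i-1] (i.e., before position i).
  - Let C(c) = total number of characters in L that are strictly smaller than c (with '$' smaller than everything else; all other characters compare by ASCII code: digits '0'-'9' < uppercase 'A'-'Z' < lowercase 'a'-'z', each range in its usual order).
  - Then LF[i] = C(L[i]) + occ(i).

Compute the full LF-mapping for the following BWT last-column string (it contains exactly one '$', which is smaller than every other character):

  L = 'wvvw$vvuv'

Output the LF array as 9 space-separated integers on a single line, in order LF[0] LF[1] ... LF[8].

Answer: 7 2 3 8 0 4 5 1 6

Derivation:
Char counts: '$':1, 'u':1, 'v':5, 'w':2
C (first-col start): C('$')=0, C('u')=1, C('v')=2, C('w')=7
L[0]='w': occ=0, LF[0]=C('w')+0=7+0=7
L[1]='v': occ=0, LF[1]=C('v')+0=2+0=2
L[2]='v': occ=1, LF[2]=C('v')+1=2+1=3
L[3]='w': occ=1, LF[3]=C('w')+1=7+1=8
L[4]='$': occ=0, LF[4]=C('$')+0=0+0=0
L[5]='v': occ=2, LF[5]=C('v')+2=2+2=4
L[6]='v': occ=3, LF[6]=C('v')+3=2+3=5
L[7]='u': occ=0, LF[7]=C('u')+0=1+0=1
L[8]='v': occ=4, LF[8]=C('v')+4=2+4=6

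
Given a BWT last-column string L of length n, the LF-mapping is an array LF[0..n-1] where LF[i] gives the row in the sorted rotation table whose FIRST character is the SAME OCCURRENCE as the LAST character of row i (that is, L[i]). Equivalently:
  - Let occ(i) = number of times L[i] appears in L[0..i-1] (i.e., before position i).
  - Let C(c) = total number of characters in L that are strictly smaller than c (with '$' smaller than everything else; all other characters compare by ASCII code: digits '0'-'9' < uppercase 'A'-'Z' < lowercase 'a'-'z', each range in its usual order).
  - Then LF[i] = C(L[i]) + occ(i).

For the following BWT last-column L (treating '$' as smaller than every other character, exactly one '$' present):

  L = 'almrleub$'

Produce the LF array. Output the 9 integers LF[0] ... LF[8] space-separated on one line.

Char counts: '$':1, 'a':1, 'b':1, 'e':1, 'l':2, 'm':1, 'r':1, 'u':1
C (first-col start): C('$')=0, C('a')=1, C('b')=2, C('e')=3, C('l')=4, C('m')=6, C('r')=7, C('u')=8
L[0]='a': occ=0, LF[0]=C('a')+0=1+0=1
L[1]='l': occ=0, LF[1]=C('l')+0=4+0=4
L[2]='m': occ=0, LF[2]=C('m')+0=6+0=6
L[3]='r': occ=0, LF[3]=C('r')+0=7+0=7
L[4]='l': occ=1, LF[4]=C('l')+1=4+1=5
L[5]='e': occ=0, LF[5]=C('e')+0=3+0=3
L[6]='u': occ=0, LF[6]=C('u')+0=8+0=8
L[7]='b': occ=0, LF[7]=C('b')+0=2+0=2
L[8]='$': occ=0, LF[8]=C('$')+0=0+0=0

Answer: 1 4 6 7 5 3 8 2 0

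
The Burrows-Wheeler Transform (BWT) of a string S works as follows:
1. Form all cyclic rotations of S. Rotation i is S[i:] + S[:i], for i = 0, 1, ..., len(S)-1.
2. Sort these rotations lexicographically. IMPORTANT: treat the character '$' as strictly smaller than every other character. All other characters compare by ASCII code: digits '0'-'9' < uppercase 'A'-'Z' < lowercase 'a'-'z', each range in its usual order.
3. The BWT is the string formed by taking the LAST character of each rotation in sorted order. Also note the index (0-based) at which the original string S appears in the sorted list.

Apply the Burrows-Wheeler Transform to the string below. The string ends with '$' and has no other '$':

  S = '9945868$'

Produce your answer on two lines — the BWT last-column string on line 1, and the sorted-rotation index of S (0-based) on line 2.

All 8 rotations (rotation i = S[i:]+S[:i]):
  rot[0] = 9945868$
  rot[1] = 945868$9
  rot[2] = 45868$99
  rot[3] = 5868$994
  rot[4] = 868$9945
  rot[5] = 68$99458
  rot[6] = 8$994586
  rot[7] = $9945868
Sorted (with $ < everything):
  sorted[0] = $9945868  (last char: '8')
  sorted[1] = 45868$99  (last char: '9')
  sorted[2] = 5868$994  (last char: '4')
  sorted[3] = 68$99458  (last char: '8')
  sorted[4] = 8$994586  (last char: '6')
  sorted[5] = 868$9945  (last char: '5')
  sorted[6] = 945868$9  (last char: '9')
  sorted[7] = 9945868$  (last char: '$')
Last column: 8948659$
Original string S is at sorted index 7

Answer: 8948659$
7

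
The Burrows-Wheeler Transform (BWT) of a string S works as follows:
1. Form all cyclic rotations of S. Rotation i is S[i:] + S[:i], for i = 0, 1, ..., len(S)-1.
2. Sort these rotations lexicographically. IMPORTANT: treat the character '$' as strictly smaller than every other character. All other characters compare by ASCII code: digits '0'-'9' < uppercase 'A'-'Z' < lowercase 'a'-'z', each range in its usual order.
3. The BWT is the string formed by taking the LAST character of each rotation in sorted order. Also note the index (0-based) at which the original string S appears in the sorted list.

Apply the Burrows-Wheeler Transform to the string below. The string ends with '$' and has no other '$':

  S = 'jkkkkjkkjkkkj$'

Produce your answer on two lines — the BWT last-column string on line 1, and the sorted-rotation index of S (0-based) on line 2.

Answer: jkkk$kkkkkjjkj
4

Derivation:
All 14 rotations (rotation i = S[i:]+S[:i]):
  rot[0] = jkkkkjkkjkkkj$
  rot[1] = kkkkjkkjkkkj$j
  rot[2] = kkkjkkjkkkj$jk
  rot[3] = kkjkkjkkkj$jkk
  rot[4] = kjkkjkkkj$jkkk
  rot[5] = jkkjkkkj$jkkkk
  rot[6] = kkjkkkj$jkkkkj
  rot[7] = kjkkkj$jkkkkjk
  rot[8] = jkkkj$jkkkkjkk
  rot[9] = kkkj$jkkkkjkkj
  rot[10] = kkj$jkkkkjkkjk
  rot[11] = kj$jkkkkjkkjkk
  rot[12] = j$jkkkkjkkjkkk
  rot[13] = $jkkkkjkkjkkkj
Sorted (with $ < everything):
  sorted[0] = $jkkkkjkkjkkkj  (last char: 'j')
  sorted[1] = j$jkkkkjkkjkkk  (last char: 'k')
  sorted[2] = jkkjkkkj$jkkkk  (last char: 'k')
  sorted[3] = jkkkj$jkkkkjkk  (last char: 'k')
  sorted[4] = jkkkkjkkjkkkj$  (last char: '$')
  sorted[5] = kj$jkkkkjkkjkk  (last char: 'k')
  sorted[6] = kjkkjkkkj$jkkk  (last char: 'k')
  sorted[7] = kjkkkj$jkkkkjk  (last char: 'k')
  sorted[8] = kkj$jkkkkjkkjk  (last char: 'k')
  sorted[9] = kkjkkjkkkj$jkk  (last char: 'k')
  sorted[10] = kkjkkkj$jkkkkj  (last char: 'j')
  sorted[11] = kkkj$jkkkkjkkj  (last char: 'j')
  sorted[12] = kkkjkkjkkkj$jk  (last char: 'k')
  sorted[13] = kkkkjkkjkkkj$j  (last char: 'j')
Last column: jkkk$kkkkkjjkj
Original string S is at sorted index 4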